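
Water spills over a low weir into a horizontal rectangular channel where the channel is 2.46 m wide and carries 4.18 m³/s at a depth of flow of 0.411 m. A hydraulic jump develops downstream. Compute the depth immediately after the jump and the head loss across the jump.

q = Q/b = 4.18/2.46 = 1.70 m²/s; V₁ = q/y₁ = 4.13 m/s. Fr₁ = V₁/√(g·y₁) = 2.06.
By Bélanger, y₂/y₁ = ½[√(1 + 8Fr₁²) − 1] = ½[√34.91 − 1] = 2.45.
y₂ = 2.45 × 0.411 = 1.01 m.
Head loss: ΔE = (y₂ − y₁)³/(4y₁y₂) = (1.01 − 0.411)³/(4×0.411×1.01) = 0.214/1.66 = 0.129 m.

y₂ = 1.01 m; ΔE = 0.129 m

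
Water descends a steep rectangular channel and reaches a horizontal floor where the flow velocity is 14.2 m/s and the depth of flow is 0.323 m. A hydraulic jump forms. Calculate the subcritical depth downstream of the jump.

y₂ = 3.49 m

Fr₁ = V₁/√(g·y₁) = 14.2/√(9.81×0.323) = 7.98.
By Bélanger, y₂/y₁ = ½[√(1 + 8Fr₁²) − 1] = ½[√510.1 − 1] = 10.8.
y₂ = 10.8 × 0.323 = 3.49 m.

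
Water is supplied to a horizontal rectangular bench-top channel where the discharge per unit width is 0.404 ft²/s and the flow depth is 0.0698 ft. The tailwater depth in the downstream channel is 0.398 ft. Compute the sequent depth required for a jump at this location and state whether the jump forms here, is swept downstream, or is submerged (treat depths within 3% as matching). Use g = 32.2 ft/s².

y₂ = 0.348 ft; the jump is submerged

V₁ = q/y₁ = 0.404/0.0698 = 5.79 ft/s. Fr₁ = V₁/√(g·y₁) = 5.79/√(32.2×0.0698) = 3.86.
Conjugate-depth relation: y₂/y₁ = ½[√(1 + 8Fr₁²) − 1] = ½[√120.2 − 1] = 4.98.
y₂ = 4.98 × 0.0698 = 0.348 ft.
Tailwater y_tw = 0.398 ft: y_tw > y₂, so the jump is submerged.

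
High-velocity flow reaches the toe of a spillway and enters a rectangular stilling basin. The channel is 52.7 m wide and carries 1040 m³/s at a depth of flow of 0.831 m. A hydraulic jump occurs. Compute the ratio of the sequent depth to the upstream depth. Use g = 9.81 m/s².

q = Q/b = 1040/52.7 = 19.7 m²/s; V₁ = q/y₁ = 23.7 m/s. Fr₁ = V₁/√(g·y₁) = 8.32.
By Bélanger, y₂/y₁ = ½[√(1 + 8Fr₁²) − 1] = ½[√554.4 − 1] = 11.3.

y₂/y₁ = 11.3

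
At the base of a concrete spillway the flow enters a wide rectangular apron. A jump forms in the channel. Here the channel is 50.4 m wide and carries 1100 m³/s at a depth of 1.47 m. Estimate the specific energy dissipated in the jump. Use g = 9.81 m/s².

q = Q/b = 1100/50.4 = 21.8 m²/s; V₁ = q/y₁ = 14.8 m/s. Fr₁ = V₁/√(g·y₁) = 3.91.
Sequent-depth ratio: y₂/y₁ = ½[√(1 + 8Fr₁²) − 1] = ½[√123.3 − 1] = 5.05.
y₂ = 5.05 × 1.47 = 7.43 m.
V₂ = q/y₂ = 21.8/7.43 = 2.94 m/s. E₁ = y₁ + V₁²/2g = 12.7 m; E₂ = y₂ + V₂²/2g = 7.87 m. ΔE = E₁ − E₂ = 4.84 m.

ΔE = 4.84 m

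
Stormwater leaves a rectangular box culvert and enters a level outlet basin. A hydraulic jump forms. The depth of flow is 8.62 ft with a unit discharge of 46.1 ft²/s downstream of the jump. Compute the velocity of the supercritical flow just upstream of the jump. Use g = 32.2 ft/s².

V₁ = 30.5 ft/s

V₂ = q/y₂ = 46.1/8.62 = 5.35 ft/s; Fr₂ = V₂/√(g·y₂) = 0.321.
Applying the sequent-depth relation in reverse, y₁/y₂ = ½[√(1 + 8Fr₂²) − 1] = ½[√1.824 − 1] = 0.175.
y₁ = 0.175 × 8.62 = 1.51 ft.
V₁ = q/y₁ = 46.1/1.51 = 30.5 ft/s.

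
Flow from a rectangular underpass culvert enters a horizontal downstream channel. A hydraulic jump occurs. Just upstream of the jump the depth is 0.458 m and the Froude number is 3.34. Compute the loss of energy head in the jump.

ΔE = 0.925 m

Fr₁ = 3.34 (given).
Bélanger equation: y₂/y₁ = ½[√(1 + 8Fr₁²) − 1] = ½[√90.24 − 1] = 4.25.
y₂ = 4.25 × 0.458 = 1.95 m.
V₁ = Fr₁·√(g·y₁) = 3.34×√(9.81×0.458) = 7.08 m/s; q = V₁·y₁ = 3.24 m²/s. V₂ = q/y₂ = 3.24/1.95 = 1.67 m/s. E₁ = y₁ + V₁²/2g = 3.01 m; E₂ = y₂ + V₂²/2g = 2.09 m. ΔE = E₁ − E₂ = 0.925 m.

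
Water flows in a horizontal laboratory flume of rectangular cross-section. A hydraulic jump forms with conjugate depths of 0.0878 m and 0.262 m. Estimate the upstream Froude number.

Fr₁ = 2.44

For a rectangular channel the momentum equation gives q² = ½·g·y₁·y₂·(y₁ + y₂) = ½×9.81×0.0878×0.262×0.350 = 0.0395.
q = √0.0395 = 0.199 m²/s.
V₁ = q/y₁ = 2.26 m/s; Fr₁ = V₁/√(g·y₁) = 2.44.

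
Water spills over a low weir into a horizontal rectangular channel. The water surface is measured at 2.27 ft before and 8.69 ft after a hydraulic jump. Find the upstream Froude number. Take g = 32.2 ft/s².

Fr₁ = 3.04

For a rectangular channel the momentum equation gives q² = ½·g·y₁·y₂·(y₁ + y₂) = ½×32.2×2.27×8.69×11.0 = 3481.
q = √3481 = 59.0 ft²/s.
V₁ = q/y₁ = 26.0 ft/s; Fr₁ = V₁/√(g·y₁) = 3.04.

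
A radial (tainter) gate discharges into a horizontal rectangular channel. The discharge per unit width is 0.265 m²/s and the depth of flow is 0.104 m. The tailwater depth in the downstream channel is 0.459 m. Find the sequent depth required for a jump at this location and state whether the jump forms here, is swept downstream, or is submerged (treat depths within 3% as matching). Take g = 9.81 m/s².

V₁ = q/y₁ = 0.265/0.104 = 2.55 m/s. Fr₁ = V₁/√(g·y₁) = 2.55/√(9.81×0.104) = 2.52.
From the momentum equation for a rectangular channel, y₂/y₁ = ½[√(1 + 8Fr₁²) − 1] = ½[√51.91 − 1] = 3.10.
y₂ = 3.10 × 0.104 = 0.323 m.
Tailwater y_tw = 0.459 m: y_tw > y₂, so the jump is submerged.

y₂ = 0.323 m; the jump is submerged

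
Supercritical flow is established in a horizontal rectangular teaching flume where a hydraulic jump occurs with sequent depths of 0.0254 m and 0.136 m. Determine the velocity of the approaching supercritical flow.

V₁ = 2.06 m/s

For a rectangular channel the momentum equation gives q² = ½·g·y₁·y₂·(y₁ + y₂) = ½×9.81×0.0254×0.136×0.161 = 0.00273.
q = √0.00273 = 0.0523 m²/s.
V₁ = q/y₁ = 0.0523/0.0254 = 2.06 m/s.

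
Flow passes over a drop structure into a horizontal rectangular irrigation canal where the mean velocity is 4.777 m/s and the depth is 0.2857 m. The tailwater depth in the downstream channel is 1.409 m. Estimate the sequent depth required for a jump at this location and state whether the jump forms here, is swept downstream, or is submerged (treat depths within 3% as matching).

Fr₁ = V₁/√(g·y₁) = 4.777/√(9.81×0.2857) = 2.853.
By Bélanger, y₂/y₁ = ½[√(1 + 8Fr₁²) − 1] = ½[√66.136 − 1] = 3.566.
y₂ = 3.566 × 0.2857 = 1.019 m.
Tailwater y_tw = 1.409 m: y_tw > y₂, so the jump is submerged.

y₂ = 1.019 m; the jump is submerged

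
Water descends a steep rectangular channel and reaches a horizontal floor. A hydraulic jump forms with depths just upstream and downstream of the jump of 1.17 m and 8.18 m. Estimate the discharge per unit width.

For a rectangular channel the momentum equation gives q² = ½·g·y₁·y₂·(y₁ + y₂) = ½×9.81×1.17×8.18×9.35 = 439.
q = √439 = 21.0 m²/s.

q = 21.0 m²/s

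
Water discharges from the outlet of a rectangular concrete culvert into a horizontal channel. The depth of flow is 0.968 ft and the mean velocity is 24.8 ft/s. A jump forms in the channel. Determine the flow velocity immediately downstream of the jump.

V₂ = 4.27 ft/s

Fr₁ = V₁/√(g·y₁) = 24.8/√(32.2×0.968) = 4.44.
Sequent-depth ratio: y₂/y₁ = ½[√(1 + 8Fr₁²) − 1] = ½[√158.9 − 1] = 5.80.
y₂ = 5.80 × 0.968 = 5.62 ft.
q = V₁·y₁ = 24.8 × 0.968 = 24.0 ft²/s.
V₂ = q/y₂ = 24.0/5.62 = 4.27 ft/s.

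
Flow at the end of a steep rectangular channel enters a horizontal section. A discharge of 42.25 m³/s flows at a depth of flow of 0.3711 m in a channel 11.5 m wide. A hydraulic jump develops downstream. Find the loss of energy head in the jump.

q = Q/b = 42.25/11.5 = 3.674 m²/s; V₁ = q/y₁ = 9.900 m/s. Fr₁ = V₁/√(g·y₁) = 5.189.
Bélanger equation: y₂/y₁ = ½[√(1 + 8Fr₁²) − 1] = ½[√216.38 − 1] = 6.855.
y₂ = 6.855 × 0.3711 = 2.544 m.
V₂ = q/y₂ = 3.674/2.544 = 1.444 m/s. E₁ = y₁ + V₁²/2g = 5.367 m; E₂ = y₂ + V₂²/2g = 2.650 m. ΔE = E₁ − E₂ = 2.716 m.

ΔE = 2.716 m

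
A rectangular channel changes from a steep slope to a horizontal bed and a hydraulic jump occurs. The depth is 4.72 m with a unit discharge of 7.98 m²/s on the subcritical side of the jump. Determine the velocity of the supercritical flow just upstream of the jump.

V₁ = 15.2 m/s

V₂ = q/y₂ = 7.98/4.72 = 1.69 m/s; Fr₂ = V₂/√(g·y₂) = 0.248.
The Bélanger relation is symmetric: y₁/y₂ = ½[√(1 + 8Fr₂²) − 1] = ½[√1.494 − 1] = 0.111.
y₁ = 0.111 × 4.72 = 0.524 m.
V₁ = q/y₁ = 7.98/0.524 = 15.2 m/s.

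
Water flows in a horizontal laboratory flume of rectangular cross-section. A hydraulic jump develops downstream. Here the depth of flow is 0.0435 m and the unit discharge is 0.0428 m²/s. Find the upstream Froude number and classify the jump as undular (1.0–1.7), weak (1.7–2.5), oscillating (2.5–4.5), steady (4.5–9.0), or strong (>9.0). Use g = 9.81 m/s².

V₁ = q/y₁ = 0.0428/0.0435 = 0.984 m/s. Fr₁ = V₁/√(g·y₁) = 0.984/√(9.81×0.0435) = 1.51.
Fr₁ = 1.51 lies in the undular range.

Fr₁ = 1.51; undular jump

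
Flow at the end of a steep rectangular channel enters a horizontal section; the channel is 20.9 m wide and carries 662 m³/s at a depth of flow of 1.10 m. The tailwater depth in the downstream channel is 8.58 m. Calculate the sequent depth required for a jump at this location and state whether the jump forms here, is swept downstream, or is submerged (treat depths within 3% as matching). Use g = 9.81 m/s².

q = Q/b = 662/20.9 = 31.7 m²/s; V₁ = q/y₁ = 28.8 m/s. Fr₁ = V₁/√(g·y₁) = 8.77.
Conjugate-depth relation: y₂/y₁ = ½[√(1 + 8Fr₁²) − 1] = ½[√615.7 − 1] = 11.9.
y₂ = 11.9 × 1.10 = 13.1 m.
Tailwater y_tw = 8.58 m: y_tw < y₂, so the jump is swept downstream.

y₂ = 13.1 m; the jump is swept downstream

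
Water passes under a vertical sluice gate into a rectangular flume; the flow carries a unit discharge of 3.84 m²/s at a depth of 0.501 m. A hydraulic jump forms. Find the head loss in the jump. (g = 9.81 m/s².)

V₁ = q/y₁ = 3.84/0.501 = 7.66 m/s. Fr₁ = V₁/√(g·y₁) = 7.66/√(9.81×0.501) = 3.46.
By Bélanger, y₂/y₁ = ½[√(1 + 8Fr₁²) − 1] = ½[√96.62 − 1] = 4.41.
y₂ = 4.41 × 0.501 = 2.21 m.
Head loss: ΔE = (y₂ − y₁)³/(4y₁y₂) = (2.21 − 0.501)³/(4×0.501×2.21) = 5.01/4.43 = 1.13 m.

ΔE = 1.13 m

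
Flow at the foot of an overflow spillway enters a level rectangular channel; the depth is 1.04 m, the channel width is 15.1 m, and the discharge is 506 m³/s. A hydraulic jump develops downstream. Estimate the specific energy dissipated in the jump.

ΔE = 39.4 m

q = Q/b = 506/15.1 = 33.5 m²/s; V₁ = q/y₁ = 32.2 m/s. Fr₁ = V₁/√(g·y₁) = 10.1.
Bélanger equation: y₂/y₁ = ½[√(1 + 8Fr₁²) − 1] = ½[√815.1 − 1] = 13.8.
y₂ = 13.8 × 1.04 = 14.3 m.
Head loss: ΔE = (y₂ − y₁)³/(4y₁y₂) = (14.3 − 1.04)³/(4×1.04×14.3) = 2345/59.6 = 39.4 m.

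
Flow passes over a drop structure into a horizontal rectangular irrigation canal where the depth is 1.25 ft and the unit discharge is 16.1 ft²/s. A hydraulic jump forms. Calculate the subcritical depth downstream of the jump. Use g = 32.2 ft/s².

y₂ = 3.02 ft

V₁ = q/y₁ = 16.1/1.25 = 12.9 ft/s. Fr₁ = V₁/√(g·y₁) = 12.9/√(32.2×1.25) = 2.03.
From the momentum equation for a rectangular channel, y₂/y₁ = ½[√(1 + 8Fr₁²) − 1] = ½[√33.97 − 1] = 2.41.
y₂ = 2.41 × 1.25 = 3.02 ft.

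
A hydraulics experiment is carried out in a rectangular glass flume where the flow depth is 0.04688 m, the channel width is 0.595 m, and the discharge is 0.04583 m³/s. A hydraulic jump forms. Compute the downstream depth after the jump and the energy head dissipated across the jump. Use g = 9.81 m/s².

y₂ = 0.1389 m; ΔE = 0.02991 m

q = Q/b = 0.04583/0.595 = 0.07703 m²/s; V₁ = q/y₁ = 1.643 m/s. Fr₁ = V₁/√(g·y₁) = 2.423.
Sequent-depth ratio: y₂/y₁ = ½[√(1 + 8Fr₁²) − 1] = ½[√47.960 − 1] = 2.963.
y₂ = 2.963 × 0.04688 = 0.1389 m.
V₂ = q/y₂ = 0.07703/0.1389 = 0.5546 m/s. E₁ = y₁ + V₁²/2g = 0.1845 m; E₂ = y₂ + V₂²/2g = 0.1546 m. ΔE = E₁ − E₂ = 0.02991 m.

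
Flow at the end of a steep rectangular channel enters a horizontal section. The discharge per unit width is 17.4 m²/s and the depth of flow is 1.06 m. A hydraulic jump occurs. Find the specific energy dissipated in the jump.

V₁ = q/y₁ = 17.4/1.06 = 16.4 m/s. Fr₁ = V₁/√(g·y₁) = 16.4/√(9.81×1.06) = 5.09.
From the momentum equation for a rectangular channel, y₂/y₁ = ½[√(1 + 8Fr₁²) − 1] = ½[√208.3 − 1] = 6.72.
y₂ = 6.72 × 1.06 = 7.12 m.
Head loss: ΔE = (y₂ − y₁)³/(4y₁y₂) = (7.12 − 1.06)³/(4×1.06×7.12) = 222/30.2 = 7.37 m.

ΔE = 7.37 m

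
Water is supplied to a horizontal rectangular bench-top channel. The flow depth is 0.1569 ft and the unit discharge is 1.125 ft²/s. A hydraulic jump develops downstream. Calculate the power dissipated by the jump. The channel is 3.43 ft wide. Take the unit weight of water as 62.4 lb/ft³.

V₁ = q/y₁ = 1.125/0.1569 = 7.170 ft/s. Fr₁ = V₁/√(g·y₁) = 7.170/√(32.2×0.1569) = 3.190.
Sequent-depth ratio: y₂/y₁ = ½[√(1 + 8Fr₁²) − 1] = ½[√82.409 − 1] = 4.039.
y₂ = 4.039 × 0.1569 = 0.6337 ft.
Head loss: ΔE = (y₂ − y₁)³/(4y₁y₂) = (0.6337 − 0.1569)³/(4×0.1569×0.6337) = 0.1084/0.3977 = 0.2726 ft.
Q = q·b = 1.125 × 3.43 = 3.859 cfs. P = γ·Q·ΔE/550 = 62.4 × 3.859 × 0.2726 / 550 = 0.1193 hp.

P = 0.1193 hp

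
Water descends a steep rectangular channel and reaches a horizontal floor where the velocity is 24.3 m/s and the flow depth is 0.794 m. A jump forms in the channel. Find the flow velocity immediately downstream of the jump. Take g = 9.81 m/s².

Fr₁ = V₁/√(g·y₁) = 24.3/√(9.81×0.794) = 8.71.
Conjugate-depth relation: y₂/y₁ = ½[√(1 + 8Fr₁²) − 1] = ½[√607.5 − 1] = 11.8.
y₂ = 11.8 × 0.794 = 9.39 m.
q = V₁·y₁ = 24.3 × 0.794 = 19.3 m²/s.
V₂ = q/y₂ = 19.3/9.39 = 2.06 m/s.

V₂ = 2.06 m/s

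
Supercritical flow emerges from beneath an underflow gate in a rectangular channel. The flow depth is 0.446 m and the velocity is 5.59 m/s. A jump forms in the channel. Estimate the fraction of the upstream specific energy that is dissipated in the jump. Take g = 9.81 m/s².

Fr₁ = V₁/√(g·y₁) = 5.59/√(9.81×0.446) = 2.67.
Conjugate-depth relation: y₂/y₁ = ½[√(1 + 8Fr₁²) − 1] = ½[√58.14 − 1] = 3.31.
y₂ = 3.31 × 0.446 = 1.48 m.
E₁ = y₁ + V₁²/2g = 2.04 m. ΔE = (y₂ − y₁)³/(4y₁y₂) = 0.416 m. ΔE/E₁ = 0.416/2.04 = 0.204.

ΔE/E₁ = 0.204 (20.4%)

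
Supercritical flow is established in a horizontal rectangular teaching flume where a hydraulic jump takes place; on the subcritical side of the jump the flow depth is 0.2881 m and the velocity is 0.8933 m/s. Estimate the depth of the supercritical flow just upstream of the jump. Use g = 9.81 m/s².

Fr₂ = V₂/√(g·y₂) = 0.8933/√(9.81×0.2881) = 0.5314.
Applying the sequent-depth relation in reverse, y₁/y₂ = ½[√(1 + 8Fr₂²) − 1] = ½[√3.2588 − 1] = 0.4026.
y₁ = 0.4026 × 0.2881 = 0.1160 m.

y₁ = 0.1160 m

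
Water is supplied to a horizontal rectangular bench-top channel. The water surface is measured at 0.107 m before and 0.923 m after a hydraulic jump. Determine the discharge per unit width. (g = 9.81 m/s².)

For a rectangular channel the momentum equation gives q² = ½·g·y₁·y₂·(y₁ + y₂) = ½×9.81×0.107×0.923×1.03 = 0.499.
q = √0.499 = 0.706 m²/s.

q = 0.706 m²/s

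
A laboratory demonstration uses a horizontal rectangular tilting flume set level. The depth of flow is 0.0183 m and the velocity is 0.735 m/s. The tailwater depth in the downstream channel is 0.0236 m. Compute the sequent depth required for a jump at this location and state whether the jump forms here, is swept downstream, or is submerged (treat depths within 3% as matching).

y₂ = 0.0367 m; the jump is swept downstream

Fr₁ = V₁/√(g·y₁) = 0.735/√(9.81×0.0183) = 1.73.
From the momentum equation for a rectangular channel, y₂/y₁ = ½[√(1 + 8Fr₁²) − 1] = ½[√25.07 − 1] = 2.00.
y₂ = 2.00 × 0.0183 = 0.0367 m.
Tailwater y_tw = 0.0236 m: y_tw < y₂, so the jump is swept downstream.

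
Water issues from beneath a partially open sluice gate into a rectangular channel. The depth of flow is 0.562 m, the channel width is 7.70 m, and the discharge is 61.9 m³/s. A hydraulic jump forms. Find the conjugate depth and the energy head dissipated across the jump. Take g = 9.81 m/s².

q = Q/b = 61.9/7.70 = 8.04 m²/s; V₁ = q/y₁ = 14.3 m/s. Fr₁ = V₁/√(g·y₁) = 6.09.
By Bélanger, y₂/y₁ = ½[√(1 + 8Fr₁²) − 1] = ½[√297.9 − 1] = 8.13.
y₂ = 8.13 × 0.562 = 4.57 m.
V₂ = q/y₂ = 8.04/4.57 = 1.76 m/s. E₁ = y₁ + V₁²/2g = 11.0 m; E₂ = y₂ + V₂²/2g = 4.73 m. ΔE = E₁ − E₂ = 6.26 m.

y₂ = 4.57 m; ΔE = 6.26 m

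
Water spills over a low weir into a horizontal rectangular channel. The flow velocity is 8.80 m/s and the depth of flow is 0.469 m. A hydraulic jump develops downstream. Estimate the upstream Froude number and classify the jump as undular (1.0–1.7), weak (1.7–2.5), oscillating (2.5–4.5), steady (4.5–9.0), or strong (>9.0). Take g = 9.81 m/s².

Fr₁ = 4.10; oscillating jump

Fr₁ = V₁/√(g·y₁) = 8.80/√(9.81×0.469) = 4.10.
Fr₁ = 4.10 lies in the oscillating range.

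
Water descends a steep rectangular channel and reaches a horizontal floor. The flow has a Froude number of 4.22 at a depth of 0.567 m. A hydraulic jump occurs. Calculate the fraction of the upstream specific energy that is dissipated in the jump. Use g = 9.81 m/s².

ΔE/E₁ = 0.416 (41.6%)

Fr₁ = 4.22 (given).
Conjugate-depth relation: y₂/y₁ = ½[√(1 + 8Fr₁²) − 1] = ½[√143.5 − 1] = 5.49.
y₂ = 5.49 × 0.567 = 3.11 m.
E₁ = y₁(1 + Fr₁²/2) = 0.567×(1 + 4.22²/2) = 5.62 m. ΔE = (y₂ − y₁)³/(4y₁y₂) = 2.34 m. ΔE/E₁ = 2.34/5.62 = 0.416.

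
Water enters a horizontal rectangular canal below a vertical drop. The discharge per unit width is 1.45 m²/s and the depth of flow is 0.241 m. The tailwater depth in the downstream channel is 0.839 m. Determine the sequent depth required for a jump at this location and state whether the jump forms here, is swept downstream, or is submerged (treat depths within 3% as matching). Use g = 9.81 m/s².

y₂ = 1.22 m; the jump is swept downstream

V₁ = q/y₁ = 1.45/0.241 = 6.02 m/s. Fr₁ = V₁/√(g·y₁) = 6.02/√(9.81×0.241) = 3.91.
Sequent-depth ratio: y₂/y₁ = ½[√(1 + 8Fr₁²) − 1] = ½[√123.5 − 1] = 5.06.
y₂ = 5.06 × 0.241 = 1.22 m.
Tailwater y_tw = 0.839 m: y_tw < y₂, so the jump is swept downstream.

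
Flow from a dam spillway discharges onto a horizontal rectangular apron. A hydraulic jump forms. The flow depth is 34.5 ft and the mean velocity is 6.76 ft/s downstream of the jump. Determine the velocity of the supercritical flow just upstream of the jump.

V₁ = 88.4 ft/s

Fr₂ = V₂/√(g·y₂) = 6.76/√(32.2×34.5) = 0.203.
The Bélanger relation is symmetric: y₁/y₂ = ½[√(1 + 8Fr₂²) − 1] = ½[√1.329 − 1] = 0.0764.
y₁ = 0.0764 × 34.5 = 2.64 ft.
V₁ = q/y₁ = 233/2.64 = 88.4 ft/s.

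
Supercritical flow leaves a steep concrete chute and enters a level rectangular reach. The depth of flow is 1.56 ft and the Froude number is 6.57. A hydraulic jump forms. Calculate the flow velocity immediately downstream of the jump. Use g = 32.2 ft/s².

Fr₁ = 6.57 (given).
By Bélanger, y₂/y₁ = ½[√(1 + 8Fr₁²) − 1] = ½[√346.3 − 1] = 8.80.
y₂ = 8.80 × 1.56 = 13.7 ft.
V₁ = Fr₁·√(g·y₁) = 6.57×√(32.2×1.56) = 46.6 ft/s; q = V₁·y₁ = 72.6 ft²/s.
V₂ = q/y₂ = 72.6/13.7 = 5.29 ft/s.

V₂ = 5.29 ft/s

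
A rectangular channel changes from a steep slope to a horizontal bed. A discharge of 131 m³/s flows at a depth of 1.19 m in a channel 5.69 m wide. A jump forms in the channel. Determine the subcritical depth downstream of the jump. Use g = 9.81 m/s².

q = Q/b = 131/5.69 = 23.0 m²/s; V₁ = q/y₁ = 19.3 m/s. Fr₁ = V₁/√(g·y₁) = 5.66.
From the momentum equation for a rectangular channel, y₂/y₁ = ½[√(1 + 8Fr₁²) − 1] = ½[√257.5 − 1] = 7.52.
y₂ = 7.52 × 1.19 = 8.95 m.

y₂ = 8.95 m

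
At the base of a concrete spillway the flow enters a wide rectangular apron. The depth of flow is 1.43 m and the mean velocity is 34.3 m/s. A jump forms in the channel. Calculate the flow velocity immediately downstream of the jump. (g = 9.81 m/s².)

Fr₁ = V₁/√(g·y₁) = 34.3/√(9.81×1.43) = 9.16.
From the momentum equation for a rectangular channel, y₂/y₁ = ½[√(1 + 8Fr₁²) − 1] = ½[√671.9 − 1] = 12.5.
y₂ = 12.5 × 1.43 = 17.8 m.
q = V₁·y₁ = 34.3 × 1.43 = 49.0 m²/s.
V₂ = q/y₂ = 49.0/17.8 = 2.75 m/s.

V₂ = 2.75 m/s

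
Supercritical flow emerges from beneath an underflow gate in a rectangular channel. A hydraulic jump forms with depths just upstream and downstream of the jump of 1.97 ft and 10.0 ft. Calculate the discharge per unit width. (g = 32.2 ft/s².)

q = 61.6 ft²/s

For a rectangular channel the momentum equation gives q² = ½·g·y₁·y₂·(y₁ + y₂) = ½×32.2×1.97×10.0×12.0 = 3797.
q = √3797 = 61.6 ft²/s.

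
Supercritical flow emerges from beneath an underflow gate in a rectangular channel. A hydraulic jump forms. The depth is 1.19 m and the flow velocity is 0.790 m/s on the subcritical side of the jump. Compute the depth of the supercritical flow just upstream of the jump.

Fr₂ = V₂/√(g·y₂) = 0.790/√(9.81×1.19) = 0.231.
From the momentum equation (using Fr₂), y₁/y₂ = ½[√(1 + 8Fr₂²) − 1] = ½[√1.428 − 1] = 0.0974.
y₁ = 0.0974 × 1.19 = 0.116 m.

y₁ = 0.116 m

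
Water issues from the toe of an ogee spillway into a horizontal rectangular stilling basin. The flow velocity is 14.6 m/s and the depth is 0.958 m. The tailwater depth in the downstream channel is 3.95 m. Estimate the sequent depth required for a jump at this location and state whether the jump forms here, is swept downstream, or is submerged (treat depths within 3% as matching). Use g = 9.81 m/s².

y₂ = 5.99 m; the jump is swept downstream

Fr₁ = V₁/√(g·y₁) = 14.6/√(9.81×0.958) = 4.76.
From the momentum equation for a rectangular channel, y₂/y₁ = ½[√(1 + 8Fr₁²) − 1] = ½[√182.5 − 1] = 6.25.
y₂ = 6.25 × 0.958 = 5.99 m.
Tailwater y_tw = 3.95 m: y_tw < y₂, so the jump is swept downstream.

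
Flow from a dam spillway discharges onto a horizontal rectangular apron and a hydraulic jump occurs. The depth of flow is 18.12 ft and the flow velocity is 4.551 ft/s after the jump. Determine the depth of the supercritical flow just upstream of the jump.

Fr₂ = V₂/√(g·y₂) = 4.551/√(32.2×18.12) = 0.1884.
Applying the sequent-depth relation in reverse, y₁/y₂ = ½[√(1 + 8Fr₂²) − 1] = ½[√1.2840 − 1] = 0.06656.
y₁ = 0.06656 × 18.12 = 1.206 ft.

y₁ = 1.206 ft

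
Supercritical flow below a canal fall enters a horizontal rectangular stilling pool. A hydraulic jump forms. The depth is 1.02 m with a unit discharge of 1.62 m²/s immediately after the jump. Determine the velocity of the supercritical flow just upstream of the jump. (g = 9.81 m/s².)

V₁ = 4.31 m/s

V₂ = q/y₂ = 1.62/1.02 = 1.59 m/s; Fr₂ = V₂/√(g·y₂) = 0.502.
Applying the sequent-depth relation in reverse, y₁/y₂ = ½[√(1 + 8Fr₂²) − 1] = ½[√3.017 − 1] = 0.368.
y₁ = 0.368 × 1.02 = 0.376 m.
V₁ = q/y₁ = 1.62/0.376 = 4.31 m/s.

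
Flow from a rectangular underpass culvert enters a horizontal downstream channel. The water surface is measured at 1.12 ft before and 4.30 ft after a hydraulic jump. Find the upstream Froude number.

Fr₁ = 3.05

For a rectangular channel the momentum equation gives q² = ½·g·y₁·y₂·(y₁ + y₂) = ½×32.2×1.12×4.30×5.42 = 420.
q = √420 = 20.5 ft²/s.
V₁ = q/y₁ = 18.3 ft/s; Fr₁ = V₁/√(g·y₁) = 3.05.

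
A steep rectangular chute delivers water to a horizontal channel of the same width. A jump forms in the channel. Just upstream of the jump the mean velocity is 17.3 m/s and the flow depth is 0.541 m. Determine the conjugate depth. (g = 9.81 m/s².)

y₂ = 5.48 m

Fr₁ = V₁/√(g·y₁) = 17.3/√(9.81×0.541) = 7.51.
Conjugate-depth relation: y₂/y₁ = ½[√(1 + 8Fr₁²) − 1] = ½[√452.1 − 1] = 10.1.
y₂ = 10.1 × 0.541 = 5.48 m.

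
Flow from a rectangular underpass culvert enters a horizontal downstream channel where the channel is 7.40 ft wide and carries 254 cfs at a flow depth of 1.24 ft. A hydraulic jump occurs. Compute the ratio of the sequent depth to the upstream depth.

q = Q/b = 254/7.40 = 34.3 ft²/s; V₁ = q/y₁ = 27.7 ft/s. Fr₁ = V₁/√(g·y₁) = 4.38.
Conjugate-depth relation: y₂/y₁ = ½[√(1 + 8Fr₁²) − 1] = ½[√154.5 − 1] = 5.72.

y₂/y₁ = 5.72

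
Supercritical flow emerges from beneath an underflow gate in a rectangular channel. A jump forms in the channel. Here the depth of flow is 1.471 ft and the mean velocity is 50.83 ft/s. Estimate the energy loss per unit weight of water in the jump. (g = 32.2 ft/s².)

Fr₁ = V₁/√(g·y₁) = 50.83/√(32.2×1.471) = 7.386.
By Bélanger, y₂/y₁ = ½[√(1 + 8Fr₁²) − 1] = ½[√437.38 − 1] = 9.957.
y₂ = 9.957 × 1.471 = 14.65 ft.
q = V₁·y₁ = 50.83 × 1.471 = 74.77 ft²/s. V₂ = q/y₂ = 74.77/14.65 = 5.105 ft/s. E₁ = y₁ + V₁²/2g = 41.59 ft; E₂ = y₂ + V₂²/2g = 15.05 ft. ΔE = E₁ − E₂ = 26.54 ft.

ΔE = 26.54 ft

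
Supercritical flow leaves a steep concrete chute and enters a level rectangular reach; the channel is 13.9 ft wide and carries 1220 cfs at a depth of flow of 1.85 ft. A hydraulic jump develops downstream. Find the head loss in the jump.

ΔE = 21.1 ft

q = Q/b = 1220/13.9 = 87.8 ft²/s; V₁ = q/y₁ = 47.4 ft/s. Fr₁ = V₁/√(g·y₁) = 6.15.
By Bélanger, y₂/y₁ = ½[√(1 + 8Fr₁²) − 1] = ½[√303.3 − 1] = 8.21.
y₂ = 8.21 × 1.85 = 15.2 ft.
Head loss: ΔE = (y₂ − y₁)³/(4y₁y₂) = (15.2 − 1.85)³/(4×1.85×15.2) = 2371/112 = 21.1 ft.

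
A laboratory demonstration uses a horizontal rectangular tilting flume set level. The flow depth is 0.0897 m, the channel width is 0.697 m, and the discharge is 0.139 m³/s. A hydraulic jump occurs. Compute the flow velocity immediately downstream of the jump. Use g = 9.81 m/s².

q = Q/b = 0.139/0.697 = 0.199 m²/s; V₁ = q/y₁ = 2.22 m/s. Fr₁ = V₁/√(g·y₁) = 2.37.
Sequent-depth ratio: y₂/y₁ = ½[√(1 + 8Fr₁²) − 1] = ½[√45.94 − 1] = 2.89.
y₂ = 2.89 × 0.0897 = 0.259 m.
V₂ = q/y₂ = 0.199/0.259 = 0.770 m/s.

V₂ = 0.770 m/s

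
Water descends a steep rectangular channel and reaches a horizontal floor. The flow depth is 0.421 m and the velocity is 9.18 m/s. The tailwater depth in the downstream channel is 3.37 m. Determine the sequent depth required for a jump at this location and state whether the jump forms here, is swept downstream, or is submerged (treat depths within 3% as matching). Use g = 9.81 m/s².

y₂ = 2.49 m; the jump is submerged

Fr₁ = V₁/√(g·y₁) = 9.18/√(9.81×0.421) = 4.52.
By Bélanger, y₂/y₁ = ½[√(1 + 8Fr₁²) − 1] = ½[√164.2 − 1] = 5.91.
y₂ = 5.91 × 0.421 = 2.49 m.
Tailwater y_tw = 3.37 m: y_tw > y₂, so the jump is submerged.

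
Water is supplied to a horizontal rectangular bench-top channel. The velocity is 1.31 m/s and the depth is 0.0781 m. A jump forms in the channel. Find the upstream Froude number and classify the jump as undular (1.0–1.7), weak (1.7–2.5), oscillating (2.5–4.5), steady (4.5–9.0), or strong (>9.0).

Fr₁ = 1.50; undular jump

Fr₁ = V₁/√(g·y₁) = 1.31/√(9.81×0.0781) = 1.50.
Fr₁ = 1.50 lies in the undular range.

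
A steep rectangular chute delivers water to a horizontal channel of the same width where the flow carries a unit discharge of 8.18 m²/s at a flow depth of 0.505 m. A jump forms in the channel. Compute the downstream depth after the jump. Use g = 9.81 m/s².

V₁ = q/y₁ = 8.18/0.505 = 16.2 m/s. Fr₁ = V₁/√(g·y₁) = 16.2/√(9.81×0.505) = 7.28.
By Bélanger, y₂/y₁ = ½[√(1 + 8Fr₁²) − 1] = ½[√424.7 − 1] = 9.80.
y₂ = 9.80 × 0.505 = 4.95 m.

y₂ = 4.95 m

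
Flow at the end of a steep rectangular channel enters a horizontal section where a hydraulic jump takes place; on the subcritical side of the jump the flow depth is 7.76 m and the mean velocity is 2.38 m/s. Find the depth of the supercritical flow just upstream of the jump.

y₁ = 1.02 m

Fr₂ = V₂/√(g·y₂) = 2.38/√(9.81×7.76) = 0.273.
Applying the sequent-depth relation in reverse, y₁/y₂ = ½[√(1 + 8Fr₂²) − 1] = ½[√1.595 − 1] = 0.132.
y₁ = 0.132 × 7.76 = 1.02 m.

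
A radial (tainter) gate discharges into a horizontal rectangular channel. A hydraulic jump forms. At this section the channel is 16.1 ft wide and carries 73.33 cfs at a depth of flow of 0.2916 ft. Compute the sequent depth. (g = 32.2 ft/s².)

q = Q/b = 73.33/16.1 = 4.555 ft²/s; V₁ = q/y₁ = 15.62 ft/s. Fr₁ = V₁/√(g·y₁) = 5.097.
From the momentum equation for a rectangular channel, y₂/y₁ = ½[√(1 + 8Fr₁²) − 1] = ½[√208.87 − 1] = 6.726.
y₂ = 6.726 × 0.2916 = 1.961 ft.

y₂ = 1.961 ft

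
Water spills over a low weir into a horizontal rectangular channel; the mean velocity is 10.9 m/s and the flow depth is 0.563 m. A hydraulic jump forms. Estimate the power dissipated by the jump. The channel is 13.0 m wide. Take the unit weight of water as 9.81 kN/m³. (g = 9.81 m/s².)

P = 2373 kW

Fr₁ = V₁/√(g·y₁) = 10.9/√(9.81×0.563) = 4.64.
Conjugate-depth relation: y₂/y₁ = ½[√(1 + 8Fr₁²) − 1] = ½[√173.1 − 1] = 6.08.
y₂ = 6.08 × 0.563 = 3.42 m.
q = V₁·y₁ = 10.9 × 0.563 = 6.14 m²/s. V₂ = q/y₂ = 6.14/3.42 = 1.79 m/s. E₁ = y₁ + V₁²/2g = 6.62 m; E₂ = y₂ + V₂²/2g = 3.59 m. ΔE = E₁ − E₂ = 3.03 m.
Q = q·b = 6.14 × 13.0 = 79.8 m³/s. P = γ·Q·ΔE = 9.81 × 79.8 × 3.03 = 2373 kW.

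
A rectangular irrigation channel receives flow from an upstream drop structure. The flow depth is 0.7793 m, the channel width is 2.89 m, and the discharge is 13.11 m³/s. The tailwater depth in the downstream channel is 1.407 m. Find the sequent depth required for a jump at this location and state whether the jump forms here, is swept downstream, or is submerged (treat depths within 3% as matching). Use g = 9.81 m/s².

q = Q/b = 13.11/2.89 = 4.536 m²/s; V₁ = q/y₁ = 5.821 m/s. Fr₁ = V₁/√(g·y₁) = 2.105.
From the momentum equation for a rectangular channel, y₂/y₁ = ½[√(1 + 8Fr₁²) − 1] = ½[√36.458 − 1] = 2.519.
y₂ = 2.519 × 0.7793 = 1.963 m.
Tailwater y_tw = 1.407 m: y_tw < y₂, so the jump is swept downstream.

y₂ = 1.963 m; the jump is swept downstream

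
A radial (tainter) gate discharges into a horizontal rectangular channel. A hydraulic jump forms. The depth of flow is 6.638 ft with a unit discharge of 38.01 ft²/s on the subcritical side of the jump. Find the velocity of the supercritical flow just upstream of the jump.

V₁ = 23.26 ft/s

V₂ = q/y₂ = 38.01/6.638 = 5.726 ft/s; Fr₂ = V₂/√(g·y₂) = 0.3917.
Since the conjugate-depth ratio holds either way, y₁/y₂ = ½[√(1 + 8Fr₂²) − 1] = ½[√2.2272 − 1] = 0.2462.
y₁ = 0.2462 × 6.638 = 1.634 ft.
V₁ = q/y₁ = 38.01/1.634 = 23.26 ft/s.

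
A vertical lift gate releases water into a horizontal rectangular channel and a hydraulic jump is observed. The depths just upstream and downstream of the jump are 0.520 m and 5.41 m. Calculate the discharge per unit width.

q = 9.05 m²/s

For a rectangular channel the momentum equation gives q² = ½·g·y₁·y₂·(y₁ + y₂) = ½×9.81×0.520×5.41×5.93 = 81.8.
q = √81.8 = 9.05 m²/s.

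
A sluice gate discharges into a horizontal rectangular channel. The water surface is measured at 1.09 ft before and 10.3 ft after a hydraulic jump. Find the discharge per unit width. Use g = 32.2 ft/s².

q = 45.4 ft²/s

For a rectangular channel the momentum equation gives q² = ½·g·y₁·y₂·(y₁ + y₂) = ½×32.2×1.09×10.3×11.4 = 2059.
q = √2059 = 45.4 ft²/s.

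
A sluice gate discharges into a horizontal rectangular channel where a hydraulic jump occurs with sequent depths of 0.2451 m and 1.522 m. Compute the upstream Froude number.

For a rectangular channel the momentum equation gives q² = ½·g·y₁·y₂·(y₁ + y₂) = ½×9.81×0.2451×1.522×1.767 = 3.233.
q = √3.233 = 1.798 m²/s.
V₁ = q/y₁ = 7.336 m/s; Fr₁ = V₁/√(g·y₁) = 4.731.

Fr₁ = 4.731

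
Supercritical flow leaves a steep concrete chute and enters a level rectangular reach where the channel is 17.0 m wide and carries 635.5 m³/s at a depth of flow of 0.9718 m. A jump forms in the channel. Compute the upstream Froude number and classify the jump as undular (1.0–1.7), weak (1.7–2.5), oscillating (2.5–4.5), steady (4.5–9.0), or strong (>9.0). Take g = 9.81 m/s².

q = Q/b = 635.5/17.0 = 37.38 m²/s; V₁ = q/y₁ = 38.47 m/s. Fr₁ = V₁/√(g·y₁) = 12.46.
Fr₁ = 12.46 lies in the strong range.

Fr₁ = 12.46; strong jump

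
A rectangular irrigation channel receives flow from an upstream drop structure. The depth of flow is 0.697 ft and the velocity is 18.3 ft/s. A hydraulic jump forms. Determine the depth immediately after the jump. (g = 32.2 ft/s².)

y₂ = 3.48 ft

Fr₁ = V₁/√(g·y₁) = 18.3/√(32.2×0.697) = 3.86.
From the momentum equation for a rectangular channel, y₂/y₁ = ½[√(1 + 8Fr₁²) − 1] = ½[√120.4 − 1] = 4.99.
y₂ = 4.99 × 0.697 = 3.48 ft.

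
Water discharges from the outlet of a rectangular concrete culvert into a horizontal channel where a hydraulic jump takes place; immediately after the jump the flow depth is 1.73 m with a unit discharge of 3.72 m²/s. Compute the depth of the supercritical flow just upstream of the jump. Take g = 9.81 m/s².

y₁ = 0.677 m

V₂ = q/y₂ = 3.72/1.73 = 2.15 m/s; Fr₂ = V₂/√(g·y₂) = 0.522.
The Bélanger relation is symmetric: y₁/y₂ = ½[√(1 + 8Fr₂²) − 1] = ½[√3.180 − 1] = 0.392.
y₁ = 0.392 × 1.73 = 0.677 m.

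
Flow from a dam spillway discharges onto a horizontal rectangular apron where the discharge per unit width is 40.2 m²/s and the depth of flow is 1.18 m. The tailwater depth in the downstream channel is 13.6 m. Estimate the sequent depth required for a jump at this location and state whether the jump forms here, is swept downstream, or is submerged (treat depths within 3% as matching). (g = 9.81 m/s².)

y₂ = 16.1 m; the jump is swept downstream

V₁ = q/y₁ = 40.2/1.18 = 34.1 m/s. Fr₁ = V₁/√(g·y₁) = 34.1/√(9.81×1.18) = 10.0.
Sequent-depth ratio: y₂/y₁ = ½[√(1 + 8Fr₁²) − 1] = ½[√803.1 − 1] = 13.7.
y₂ = 13.7 × 1.18 = 16.1 m.
Tailwater y_tw = 13.6 m: y_tw < y₂, so the jump is swept downstream.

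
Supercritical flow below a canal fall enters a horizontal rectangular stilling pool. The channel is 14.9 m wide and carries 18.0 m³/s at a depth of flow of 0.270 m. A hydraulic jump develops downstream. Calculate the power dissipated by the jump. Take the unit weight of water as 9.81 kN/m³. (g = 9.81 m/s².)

P = 49.4 kW

q = Q/b = 18.0/14.9 = 1.21 m²/s; V₁ = q/y₁ = 4.47 m/s. Fr₁ = V₁/√(g·y₁) = 2.75.
Bélanger equation: y₂/y₁ = ½[√(1 + 8Fr₁²) − 1] = ½[√61.46 − 1] = 3.42.
y₂ = 3.42 × 0.270 = 0.923 m.
Head loss: ΔE = (y₂ − y₁)³/(4y₁y₂) = (0.923 − 0.270)³/(4×0.270×0.923) = 0.279/0.997 = 0.280 m.
P = γ·Q·ΔE = 9.81 × 18.0 × 0.280 = 49.4 kW.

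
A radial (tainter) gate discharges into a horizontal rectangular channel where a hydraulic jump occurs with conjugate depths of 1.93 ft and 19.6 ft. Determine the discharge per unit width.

q = 115 ft²/s

For a rectangular channel the momentum equation gives q² = ½·g·y₁·y₂·(y₁ + y₂) = ½×32.2×1.93×19.6×21.5 = 13112.
q = √13112 = 115 ft²/s.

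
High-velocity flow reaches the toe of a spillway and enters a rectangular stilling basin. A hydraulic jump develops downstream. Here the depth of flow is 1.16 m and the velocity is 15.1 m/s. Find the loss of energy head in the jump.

ΔE = 5.66 m

Fr₁ = V₁/√(g·y₁) = 15.1/√(9.81×1.16) = 4.48.
Bélanger equation: y₂/y₁ = ½[√(1 + 8Fr₁²) − 1] = ½[√161.3 − 1] = 5.85.
y₂ = 5.85 × 1.16 = 6.79 m.
q = V₁·y₁ = 15.1 × 1.16 = 17.5 m²/s. V₂ = q/y₂ = 17.5/6.79 = 2.58 m/s. E₁ = y₁ + V₁²/2g = 12.8 m; E₂ = y₂ + V₂²/2g = 7.13 m. ΔE = E₁ − E₂ = 5.66 m.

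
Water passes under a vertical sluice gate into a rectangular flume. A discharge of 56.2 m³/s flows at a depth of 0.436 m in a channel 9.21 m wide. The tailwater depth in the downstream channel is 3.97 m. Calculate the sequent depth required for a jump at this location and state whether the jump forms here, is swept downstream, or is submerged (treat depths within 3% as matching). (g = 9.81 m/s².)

q = Q/b = 56.2/9.21 = 6.10 m²/s; V₁ = q/y₁ = 14.0 m/s. Fr₁ = V₁/√(g·y₁) = 6.77.
Conjugate-depth relation: y₂/y₁ = ½[√(1 + 8Fr₁²) − 1] = ½[√367.4 − 1] = 9.08.
y₂ = 9.08 × 0.436 = 3.96 m.
Tailwater y_tw = 3.97 m: y_tw ≈ y₂, so the jump forms here.

y₂ = 3.96 m; the jump forms here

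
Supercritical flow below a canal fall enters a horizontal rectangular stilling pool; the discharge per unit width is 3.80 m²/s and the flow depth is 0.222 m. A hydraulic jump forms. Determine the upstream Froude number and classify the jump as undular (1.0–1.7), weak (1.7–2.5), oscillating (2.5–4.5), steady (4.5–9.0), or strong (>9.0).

Fr₁ = 11.6; strong jump

V₁ = q/y₁ = 3.80/0.222 = 17.1 m/s. Fr₁ = V₁/√(g·y₁) = 17.1/√(9.81×0.222) = 11.6.
Fr₁ = 11.6 lies in the strong range.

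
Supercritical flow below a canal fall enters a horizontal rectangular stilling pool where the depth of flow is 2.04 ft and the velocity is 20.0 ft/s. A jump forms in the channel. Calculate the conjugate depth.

y₂ = 6.17 ft

Fr₁ = V₁/√(g·y₁) = 20.0/√(32.2×2.04) = 2.47.
From the momentum equation for a rectangular channel, y₂/y₁ = ½[√(1 + 8Fr₁²) − 1] = ½[√49.72 − 1] = 3.03.
y₂ = 3.03 × 2.04 = 6.17 ft.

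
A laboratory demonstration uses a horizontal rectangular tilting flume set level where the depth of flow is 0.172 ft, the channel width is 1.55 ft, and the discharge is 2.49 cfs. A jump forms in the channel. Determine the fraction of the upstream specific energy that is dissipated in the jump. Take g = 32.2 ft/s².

q = Q/b = 2.49/1.55 = 1.61 ft²/s; V₁ = q/y₁ = 9.34 ft/s. Fr₁ = V₁/√(g·y₁) = 3.97.
By Bélanger, y₂/y₁ = ½[√(1 + 8Fr₁²) − 1] = ½[√127.0 − 1] = 5.13.
y₂ = 5.13 × 0.172 = 0.883 ft.
E₁ = y₁ + V₁²/2g = 1.53 ft. ΔE = (y₂ − y₁)³/(4y₁y₂) = 0.592 ft. ΔE/E₁ = 0.592/1.53 = 0.388.

ΔE/E₁ = 0.388 (38.8%)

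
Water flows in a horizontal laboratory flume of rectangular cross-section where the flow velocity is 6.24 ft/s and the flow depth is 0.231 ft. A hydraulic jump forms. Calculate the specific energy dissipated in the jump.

Fr₁ = V₁/√(g·y₁) = 6.24/√(32.2×0.231) = 2.29.
Bélanger equation: y₂/y₁ = ½[√(1 + 8Fr₁²) − 1] = ½[√42.88 − 1] = 2.77.
y₂ = 2.77 × 0.231 = 0.641 ft.
Head loss: ΔE = (y₂ − y₁)³/(4y₁y₂) = (0.641 − 0.231)³/(4×0.231×0.641) = 0.0688/0.592 = 0.116 ft.

ΔE = 0.116 ft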